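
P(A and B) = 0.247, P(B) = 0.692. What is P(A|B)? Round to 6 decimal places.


P(A|B) = P(A and B) / P(B) = 0.247 / 0.692 = 247/692 ≈ 0.35693642

0.356936


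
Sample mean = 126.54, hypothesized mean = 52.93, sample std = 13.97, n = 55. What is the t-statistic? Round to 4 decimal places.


t = (xbar - mu0) / (s/sqrt(n))
xbar - mu0 = 126.54 - 52.93 = 73.61
sqrt(55) ≈ 7.41619849
s/sqrt(n) = 13.97 / 7.41619849 ≈ 1.88371442
t = 73.61 / 1.88371442 ≈ 39.077049

39.0770


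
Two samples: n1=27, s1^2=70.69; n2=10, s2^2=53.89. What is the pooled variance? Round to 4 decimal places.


sp^2 = ((n1-1)*s1^2 + (n2-1)*s2^2)/(n1+n2-2)
(n1-1)*s1^2 = 26 * 70.69 = 1837.94
(n2-1)*s2^2 = 9 * 53.89 = 485.01
numerator = 1837.94 + 485.01 = 2322.95
n1+n2-2 = 35
sp^2 = 2322.95 / 35 = 66.37

66.3700


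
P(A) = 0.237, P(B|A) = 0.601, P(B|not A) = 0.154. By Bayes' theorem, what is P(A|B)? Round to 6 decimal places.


P(A|B) = P(B|A)*P(A) / P(B), P(B) = P(B|A)*P(A) + P(B|not A)*P(not A)
P(B|A)*P(A) = 0.601 * 0.237 = 0.142437
P(B|not A)*P(not A) = 0.154 * 0.763 = 0.117502
P(B) = 0.142437 + 0.117502 = 0.259939
P(A|B) = 0.142437 / 0.259939 ≈ 0.54796318

0.547963


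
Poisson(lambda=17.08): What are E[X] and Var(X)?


E[X] = Var(X) = lambda = 17.08

17.08, 17.08


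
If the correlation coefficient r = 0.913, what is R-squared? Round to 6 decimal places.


R^2 = r^2 = (0.913)^2 = 0.833569

0.833569


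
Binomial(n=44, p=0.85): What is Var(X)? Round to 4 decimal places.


Var = n*p*(1-p) = 44 * 0.85 * 0.15 = 5.61

5.6100


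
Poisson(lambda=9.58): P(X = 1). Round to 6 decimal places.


P = e^(-lam) * lam^k / k!
e^(-9.58) ≈ 0.00006909695
lam^k = 9.58^1 = 9.58
k! = 1! = 1
P = 0.00006909695 * 9.58 / 1 ≈ 0.000662

0.000662


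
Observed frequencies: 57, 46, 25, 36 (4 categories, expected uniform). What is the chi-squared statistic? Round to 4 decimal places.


chi2 = sum((O-E)^2/E), E = total/4
total = 164, E = 164/4 = 41
(57 - 41)^2 / 41 = 256 / 41 = 256/41 ≈ 6.243902
(46 - 41)^2 / 41 = 25 / 41 = 25/41 ≈ 0.609756
(25 - 41)^2 / 41 = 256 / 41 = 256/41 ≈ 6.243902
(36 - 41)^2 / 41 = 25 / 41 = 25/41 ≈ 0.609756
chi2 = 562/41 ≈ 13.707317

13.7073


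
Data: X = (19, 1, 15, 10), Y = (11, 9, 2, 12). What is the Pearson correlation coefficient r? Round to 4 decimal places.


r = sum((xi-xbar)(yi-ybar)) / sqrt(sum((xi-xbar)^2) * sum((yi-ybar)^2))
n = 4, xbar = 45/4 = 11.25, ybar = 34/4 = 8.5
Sxy = sum((xi-xbar)(yi-ybar)) = -14.5
Sxx = sum((xi-xbar)^2) = 180.75
Syy = sum((yi-ybar)^2) = 61
sqrt(Sxx*Syy) ≈ 105.003571
r = Sxy / sqrt(Sxx*Syy) = -14.5 / 105.003571 ≈ -0.138091

-0.1381


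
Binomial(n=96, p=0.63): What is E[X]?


E[X] = n*p = 96 * 0.63 = 60.48

60.48


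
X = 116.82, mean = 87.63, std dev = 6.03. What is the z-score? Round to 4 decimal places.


z = (X - mu) / sigma
X - mu = 116.82 - 87.63 = 29.19
z = 29.19 / 6.03 = 973/201 ≈ 4.840796

4.8408


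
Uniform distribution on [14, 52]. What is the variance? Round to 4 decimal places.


Var = (b-a)^2 / 12
(b-a)^2 = (52 - 14)^2 = 1444
Var = 1444/12 ≈ 120.333333

120.3333


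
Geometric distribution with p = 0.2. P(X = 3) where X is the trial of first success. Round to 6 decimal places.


P = (1-p)^(k-1) * p
(1-p)^(k-1) = 0.8^2 = 0.64
P = 0.64 * 0.2 = 0.128

0.128000


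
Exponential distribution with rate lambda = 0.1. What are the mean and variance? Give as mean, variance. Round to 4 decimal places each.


mean = 1/lam, var = 1/lam^2
mean = 1 / 0.1 = 10
lam^2 = 0.1^2 = 0.01
var = 1 / 0.01 = 100

10.0000, 100.0000


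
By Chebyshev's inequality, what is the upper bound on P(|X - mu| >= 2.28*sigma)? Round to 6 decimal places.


P <= 1/k^2
k^2 = 2.28^2 = 5.1984
1/k^2 = 1 / 5.1984 = 625/3249 ≈ 0.19236688

0.192367


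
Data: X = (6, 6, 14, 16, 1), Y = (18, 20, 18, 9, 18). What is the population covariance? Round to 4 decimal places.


Cov = (1/n)*sum((xi-xbar)(yi-ybar))
n = 5, xbar = 43/5 = 8.6, ybar = 83/5 = 16.6
sum((xi-xbar)(yi-ybar)) = -71.8
Cov = -71.8 / 5 = -14.36

-14.3600


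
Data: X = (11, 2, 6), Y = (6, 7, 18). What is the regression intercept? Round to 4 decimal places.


a = ybar - b*xbar, where b = sum((xi-xbar)(yi-ybar)) / sum((xi-xbar)^2)
n = 3, xbar = 19/3 ≈ 6.333333, ybar = 31/3 ≈ 10.333333
Sxy = sum((xi-xbar)(yi-ybar)) = -25/3 ≈ -8.333333
Sxx = sum((xi-xbar)^2) = 122/3 ≈ 40.666667
b = Sxy / Sxx = -25/122 ≈ -0.204918
a = 10.333333 - (-0.204918) * 6.333333 = 1419/122 ≈ 11.631148

11.6311


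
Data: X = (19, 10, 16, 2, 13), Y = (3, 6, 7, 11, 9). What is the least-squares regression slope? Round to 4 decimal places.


b = sum((xi-xbar)(yi-ybar)) / sum((xi-xbar)^2)
n = 5, xbar = 60/5 = 12, ybar = 36/5 = 7.2
Sxy = sum((xi-xbar)(yi-ybar)) = -64
Sxx = sum((xi-xbar)^2) = 170
b = Sxy / Sxx = -32/85 ≈ -0.376471

-0.3765


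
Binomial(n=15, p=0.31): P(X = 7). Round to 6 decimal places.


P = C(n,k) * p^k * (1-p)^(n-k)
C(15,7) = 6435
p^k = 0.31^7 ≈ 0.0002751261
(1-p)^(n-k) = 0.69^8 ≈ 0.05137984
P = 6435 * 0.0002751261 * 0.05137984 ≈ 0.090965

0.090965


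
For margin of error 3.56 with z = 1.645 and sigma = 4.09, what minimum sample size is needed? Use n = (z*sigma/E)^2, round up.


z*sigma/E = 1.645 * 4.09 / 3.56 ≈ 1.889902
(z*sigma/E)^2 ≈ 3.571728
round up: n = 4

4


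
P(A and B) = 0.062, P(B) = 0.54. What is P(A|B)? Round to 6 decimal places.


P(A|B) = P(A and B) / P(B) = 0.062 / 0.54 = 31/270 ≈ 0.11481481

0.114815


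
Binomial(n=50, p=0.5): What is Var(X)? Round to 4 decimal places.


Var = n*p*(1-p) = 50 * 0.5 * 0.5 = 12.5

12.5000


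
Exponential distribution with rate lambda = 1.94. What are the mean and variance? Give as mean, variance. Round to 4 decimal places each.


mean = 1/lam, var = 1/lam^2
mean = 1 / 1.94 = 50/97 ≈ 0.515464
lam^2 = 1.94^2 = 3.7636
var = 1 / 3.7636 = 2500/9409 ≈ 0.265703

0.5155, 0.2657


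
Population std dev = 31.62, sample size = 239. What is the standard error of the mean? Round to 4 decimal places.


SE = sigma / sqrt(n)
sqrt(239) ≈ 15.459625
SE = 31.62 / 15.459625 ≈ 2.045328

2.0453


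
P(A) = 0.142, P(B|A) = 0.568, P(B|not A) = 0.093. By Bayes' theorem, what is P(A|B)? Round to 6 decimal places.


P(A|B) = P(B|A)*P(A) / P(B), P(B) = P(B|A)*P(A) + P(B|not A)*P(not A)
P(B|A)*P(A) = 0.568 * 0.142 = 0.080656
P(B|not A)*P(not A) = 0.093 * 0.858 = 0.079794
P(B) = 0.080656 + 0.079794 = 0.16045
P(A|B) = 0.080656 / 0.16045 ≈ 0.50268620

0.502686


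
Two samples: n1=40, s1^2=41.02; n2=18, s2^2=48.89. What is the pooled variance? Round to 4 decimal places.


sp^2 = ((n1-1)*s1^2 + (n2-1)*s2^2)/(n1+n2-2)
(n1-1)*s1^2 = 39 * 41.02 = 1599.78
(n2-1)*s2^2 = 17 * 48.89 = 831.13
numerator = 1599.78 + 831.13 = 2430.91
n1+n2-2 = 56
sp^2 = 2430.91 / 56 = 243091/5600 ≈ 43.409107

43.4091


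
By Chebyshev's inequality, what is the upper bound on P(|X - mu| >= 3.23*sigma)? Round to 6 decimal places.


P <= 1/k^2
k^2 = 3.23^2 = 10.4329
1/k^2 = 1 / 10.4329 ≈ 0.09585063

0.095851


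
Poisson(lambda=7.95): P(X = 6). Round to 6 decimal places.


P = e^(-lam) * lam^k / k!
e^(-7.95) ≈ 0.0003526622
lam^k = 7.95^6 ≈ 252465.925985
k! = 6! = 720
P = 0.0003526622 * 252465.925985 / 720 ≈ 0.123660

0.123660


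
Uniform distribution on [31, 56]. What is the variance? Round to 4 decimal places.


Var = (b-a)^2 / 12
(b-a)^2 = (56 - 31)^2 = 625
Var = 625/12 ≈ 52.083333

52.0833


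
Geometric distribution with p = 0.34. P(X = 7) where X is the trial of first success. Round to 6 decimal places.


P = (1-p)^(k-1) * p
(1-p)^(k-1) = 0.66^6 ≈ 0.08265395
P = 0.08265395 * 0.34 ≈ 0.02810234

0.028102


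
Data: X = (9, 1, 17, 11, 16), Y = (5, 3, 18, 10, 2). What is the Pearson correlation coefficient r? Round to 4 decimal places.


r = sum((xi-xbar)(yi-ybar)) / sqrt(sum((xi-xbar)^2) * sum((yi-ybar)^2))
n = 5, xbar = 54/5 = 10.8, ybar = 38/5 = 7.6
Sxy = sum((xi-xbar)(yi-ybar)) = 85.6
Sxx = sum((xi-xbar)^2) = 164.8
Syy = sum((yi-ybar)^2) = 173.2
sqrt(Sxx*Syy) ≈ 168.947803
r = Sxy / sqrt(Sxx*Syy) = 85.6 / 168.947803 ≈ 0.506665

0.5067


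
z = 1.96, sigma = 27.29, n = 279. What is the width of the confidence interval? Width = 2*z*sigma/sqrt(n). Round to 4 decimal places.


width = 2*z*sigma/sqrt(n)
2*z*sigma = 2 * 1.96 * 27.29 = 106.9768
sqrt(279) ≈ 16.703293
width = 106.9768 / 16.703293 ≈ 6.404533

6.4045


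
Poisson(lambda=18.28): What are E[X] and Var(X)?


E[X] = Var(X) = lambda = 18.28

18.28, 18.28


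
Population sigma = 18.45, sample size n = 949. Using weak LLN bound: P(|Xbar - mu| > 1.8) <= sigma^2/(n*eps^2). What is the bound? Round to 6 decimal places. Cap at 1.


bound = min(1, sigma^2/(n*eps^2))
sigma^2 = 18.45^2 = 340.4025
n*eps^2 = 949 * 1.8^2 = 949 * 3.24 = 3074.76
sigma^2/(n*eps^2) = 340.4025 / 3074.76 ≈ 0.11070864

0.110709


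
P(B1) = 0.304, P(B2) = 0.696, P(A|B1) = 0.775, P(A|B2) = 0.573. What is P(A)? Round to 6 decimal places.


P(A) = P(A|B1)*P(B1) + P(A|B2)*P(B2)
P(A|B1)*P(B1) = 0.775 * 0.304 = 0.2356
P(A|B2)*P(B2) = 0.573 * 0.696 = 0.398808
P(A) = 0.2356 + 0.398808 = 0.634408

0.634408


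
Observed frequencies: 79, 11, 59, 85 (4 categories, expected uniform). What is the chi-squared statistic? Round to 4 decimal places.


chi2 = sum((O-E)^2/E), E = total/4
total = 234, E = 234/4 = 58.5
(79 - 58.5)^2 / 58.5 = 420.25 / 58.5 = 1681/234 ≈ 7.183761
(11 - 58.5)^2 / 58.5 = 2256.25 / 58.5 = 9025/234 ≈ 38.568376
(59 - 58.5)^2 / 58.5 = 0.25 / 58.5 = 1/234 ≈ 0.004274
(85 - 58.5)^2 / 58.5 = 702.25 / 58.5 = 2809/234 ≈ 12.004274
chi2 = 6758/117 ≈ 57.760684

57.7607


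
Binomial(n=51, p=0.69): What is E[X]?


E[X] = n*p = 51 * 0.69 = 35.19

35.19


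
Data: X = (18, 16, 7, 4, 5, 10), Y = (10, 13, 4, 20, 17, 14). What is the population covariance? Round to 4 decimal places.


Cov = (1/n)*sum((xi-xbar)(yi-ybar))
n = 6, xbar = 60/6 = 10, ybar = 78/6 = 13
sum((xi-xbar)(yi-ybar)) = -59
Cov = -59 / 6 = -59/6 ≈ -9.833333

-9.8333


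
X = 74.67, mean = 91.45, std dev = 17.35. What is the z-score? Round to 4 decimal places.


z = (X - mu) / sigma
X - mu = 74.67 - 91.45 = -16.78
z = -16.78 / 17.35 = -1678/1735 ≈ -0.967147

-0.9671


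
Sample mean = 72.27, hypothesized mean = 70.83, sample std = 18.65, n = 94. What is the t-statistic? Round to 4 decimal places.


t = (xbar - mu0) / (s/sqrt(n))
xbar - mu0 = 72.27 - 70.83 = 1.44
sqrt(94) ≈ 9.69535971
s/sqrt(n) = 18.65 / 9.69535971 ≈ 1.92360062
t = 1.44 / 1.92360062 ≈ 0.748596

0.7486


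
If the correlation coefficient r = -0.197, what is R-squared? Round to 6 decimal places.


R^2 = r^2 = (-0.197)^2 = 0.038809

0.038809


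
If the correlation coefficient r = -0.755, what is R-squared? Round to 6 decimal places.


R^2 = r^2 = (-0.755)^2 = 0.570025

0.570025


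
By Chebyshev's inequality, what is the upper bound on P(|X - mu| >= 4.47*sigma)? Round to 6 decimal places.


P <= 1/k^2
k^2 = 4.47^2 = 19.9809
1/k^2 = 1 / 19.9809 ≈ 0.05004780

0.050048


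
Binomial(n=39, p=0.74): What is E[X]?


E[X] = n*p = 39 * 0.74 = 28.86

28.86


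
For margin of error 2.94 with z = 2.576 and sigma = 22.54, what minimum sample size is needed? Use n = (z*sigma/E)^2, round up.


z*sigma/E = 2.576 * 22.54 / 2.94 = 7406/375 ≈ 19.749333
(z*sigma/E)^2 ≈ 390.036167
round up: n = 391

391


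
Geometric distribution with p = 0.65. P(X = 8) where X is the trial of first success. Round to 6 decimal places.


P = (1-p)^(k-1) * p
(1-p)^(k-1) = 0.35^7 ≈ 0.0006433930
P = 0.0006433930 * 0.65 ≈ 0.0004182054

0.000418


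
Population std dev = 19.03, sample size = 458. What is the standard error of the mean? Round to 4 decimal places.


SE = sigma / sqrt(n)
sqrt(458) ≈ 21.400935
SE = 19.03 / 21.400935 ≈ 0.889214

0.8892


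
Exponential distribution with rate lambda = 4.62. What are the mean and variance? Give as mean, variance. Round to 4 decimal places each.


mean = 1/lam, var = 1/lam^2
mean = 1 / 4.62 = 50/231 ≈ 0.216450
lam^2 = 4.62^2 = 21.3444
var = 1 / 21.3444 ≈ 0.046851

0.2165, 0.0469


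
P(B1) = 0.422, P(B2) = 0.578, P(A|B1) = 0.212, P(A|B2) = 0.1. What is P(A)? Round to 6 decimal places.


P(A) = P(A|B1)*P(B1) + P(A|B2)*P(B2)
P(A|B1)*P(B1) = 0.212 * 0.422 = 0.089464
P(A|B2)*P(B2) = 0.1 * 0.578 = 0.0578
P(A) = 0.089464 + 0.0578 = 0.147264

0.147264


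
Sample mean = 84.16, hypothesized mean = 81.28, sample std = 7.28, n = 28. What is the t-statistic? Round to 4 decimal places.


t = (xbar - mu0) / (s/sqrt(n))
xbar - mu0 = 84.16 - 81.28 = 2.88
sqrt(28) ≈ 5.29150262
s/sqrt(n) = 7.28 / 5.29150262 ≈ 1.37579068
t = 2.88 / 1.37579068 ≈ 2.093342

2.0933


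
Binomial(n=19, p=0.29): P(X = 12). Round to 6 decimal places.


P = C(n,k) * p^k * (1-p)^(n-k)
C(19,12) = 50388
p^k = 0.29^12 ≈ 0.0000003538148
(1-p)^(n-k) = 0.71^7 ≈ 0.09095120
P = 50388 * 0.0000003538148 * 0.09095120 ≈ 0.001621

0.001621


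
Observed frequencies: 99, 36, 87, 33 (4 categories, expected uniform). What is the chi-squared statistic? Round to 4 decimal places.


chi2 = sum((O-E)^2/E), E = total/4
total = 255, E = 255/4 = 63.75
(99 - 63.75)^2 / 63.75 = 1242.5625 / 63.75 = 6627/340 ≈ 19.491176
(36 - 63.75)^2 / 63.75 = 770.0625 / 63.75 = 4107/340 ≈ 12.079412
(87 - 63.75)^2 / 63.75 = 540.5625 / 63.75 = 2883/340 ≈ 8.479412
(33 - 63.75)^2 / 63.75 = 945.5625 / 63.75 = 5043/340 ≈ 14.832353
chi2 = 933/17 ≈ 54.882353

54.8824


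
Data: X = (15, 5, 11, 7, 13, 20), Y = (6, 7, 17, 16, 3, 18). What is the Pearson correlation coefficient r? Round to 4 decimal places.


r = sum((xi-xbar)(yi-ybar)) / sqrt(sum((xi-xbar)^2) * sum((yi-ybar)^2))
n = 6, xbar = 71/6 ≈ 11.833333, ybar = 67/6 ≈ 11.166667
Sxy = sum((xi-xbar)(yi-ybar)) = 181/6 ≈ 30.166667
Sxx = sum((xi-xbar)^2) = 893/6 ≈ 148.833333
Syy = sum((yi-ybar)^2) = 1289/6 ≈ 214.833333
sqrt(Sxx*Syy) ≈ 178.813761
r = Sxy / sqrt(Sxx*Syy) = 30.166667 / 178.813761 ≈ 0.168704

0.1687


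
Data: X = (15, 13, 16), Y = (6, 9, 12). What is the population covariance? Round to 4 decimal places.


Cov = (1/n)*sum((xi-xbar)(yi-ybar))
n = 3, xbar = 44/3 ≈ 14.666667, ybar = 27/3 = 9
sum((xi-xbar)(yi-ybar)) = 3
Cov = 3 / 3 = 1

1.0000


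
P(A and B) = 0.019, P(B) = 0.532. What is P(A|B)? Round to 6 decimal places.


P(A|B) = P(A and B) / P(B) = 0.019 / 0.532 = 1/28 ≈ 0.03571429

0.035714


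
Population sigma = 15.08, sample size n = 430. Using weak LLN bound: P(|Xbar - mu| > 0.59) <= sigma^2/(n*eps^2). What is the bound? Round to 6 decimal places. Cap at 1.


bound = min(1, sigma^2/(n*eps^2))
sigma^2 = 15.08^2 = 227.4064
n*eps^2 = 430 * 0.59^2 = 430 * 0.3481 = 149.683
sigma^2/(n*eps^2) = 227.4064 / 149.683 ≈ 1.51925336
this exceeds 1, so the bound is capped at 1

1.000000


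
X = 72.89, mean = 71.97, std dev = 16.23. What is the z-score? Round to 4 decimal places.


z = (X - mu) / sigma
X - mu = 72.89 - 71.97 = 0.92
z = 0.92 / 16.23 = 92/1623 ≈ 0.056685

0.0567


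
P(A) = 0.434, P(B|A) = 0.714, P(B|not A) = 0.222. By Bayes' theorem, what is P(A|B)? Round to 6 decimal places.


P(A|B) = P(B|A)*P(A) / P(B), P(B) = P(B|A)*P(A) + P(B|not A)*P(not A)
P(B|A)*P(A) = 0.714 * 0.434 = 0.309876
P(B|not A)*P(not A) = 0.222 * 0.566 = 0.125652
P(B) = 0.309876 + 0.125652 = 0.435528
P(A|B) = 0.309876 / 0.435528 ≈ 0.71149501

0.711495


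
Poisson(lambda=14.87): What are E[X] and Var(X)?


E[X] = Var(X) = lambda = 14.87

14.87, 14.87


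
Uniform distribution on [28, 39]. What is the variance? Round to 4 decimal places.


Var = (b-a)^2 / 12
(b-a)^2 = (39 - 28)^2 = 121
Var = 121/12 ≈ 10.083333

10.0833


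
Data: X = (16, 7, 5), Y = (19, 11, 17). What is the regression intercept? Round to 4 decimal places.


a = ybar - b*xbar, where b = sum((xi-xbar)(yi-ybar)) / sum((xi-xbar)^2)
n = 3, xbar = 28/3 ≈ 9.333333, ybar = 47/3 ≈ 15.666667
Sxy = sum((xi-xbar)(yi-ybar)) = 82/3 ≈ 27.333333
Sxx = sum((xi-xbar)^2) = 206/3 ≈ 68.666667
b = Sxy / Sxx = 41/103 ≈ 0.398058
a = 15.666667 - 0.398058 * 9.333333 = 1231/103 ≈ 11.951456

11.9515


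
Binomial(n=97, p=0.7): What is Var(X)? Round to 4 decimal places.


Var = n*p*(1-p) = 97 * 0.7 * 0.3 = 20.37

20.3700


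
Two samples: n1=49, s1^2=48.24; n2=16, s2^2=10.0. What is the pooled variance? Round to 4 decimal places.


sp^2 = ((n1-1)*s1^2 + (n2-1)*s2^2)/(n1+n2-2)
(n1-1)*s1^2 = 48 * 48.24 = 2315.52
(n2-1)*s2^2 = 15 * 10.0 = 150
numerator = 2315.52 + 150 = 2465.52
n1+n2-2 = 63
sp^2 = 2465.52 / 63 = 20546/525 ≈ 39.135238

39.1352


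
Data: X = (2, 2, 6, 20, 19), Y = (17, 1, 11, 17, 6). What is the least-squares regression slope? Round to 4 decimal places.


b = sum((xi-xbar)(yi-ybar)) / sum((xi-xbar)^2)
n = 5, xbar = 49/5 = 9.8, ybar = 52/5 = 10.4
Sxy = sum((xi-xbar)(yi-ybar)) = 46.4
Sxx = sum((xi-xbar)^2) = 324.8
b = Sxy / Sxx = 1/7 ≈ 0.142857

0.1429


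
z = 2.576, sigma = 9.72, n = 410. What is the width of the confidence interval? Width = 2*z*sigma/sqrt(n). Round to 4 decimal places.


width = 2*z*sigma/sqrt(n)
2*z*sigma = 2 * 2.576 * 9.72 = 50.07744
sqrt(410) ≈ 20.248457
width = 50.07744 / 20.248457 ≈ 2.473148

2.4731


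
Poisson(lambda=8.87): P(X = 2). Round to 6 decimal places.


P = e^(-lam) * lam^k / k!
e^(-8.87) ≈ 0.0001405426
lam^k = 8.87^2 = 78.6769
k! = 2! = 2
P = 0.0001405426 * 78.6769 / 2 ≈ 0.005529

0.005529


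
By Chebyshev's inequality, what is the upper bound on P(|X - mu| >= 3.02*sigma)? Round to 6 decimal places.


P <= 1/k^2
k^2 = 3.02^2 = 9.1204
1/k^2 = 1 / 9.1204 ≈ 0.10964431

0.109644


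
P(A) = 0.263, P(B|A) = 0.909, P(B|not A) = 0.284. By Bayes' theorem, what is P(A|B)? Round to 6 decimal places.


P(A|B) = P(B|A)*P(A) / P(B), P(B) = P(B|A)*P(A) + P(B|not A)*P(not A)
P(B|A)*P(A) = 0.909 * 0.263 = 0.239067
P(B|not A)*P(not A) = 0.284 * 0.737 = 0.209308
P(B) = 0.239067 + 0.209308 = 0.448375
P(A|B) = 0.239067 / 0.448375 ≈ 0.53318539

0.533185


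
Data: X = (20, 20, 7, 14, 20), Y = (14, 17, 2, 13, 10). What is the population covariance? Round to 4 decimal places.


Cov = (1/n)*sum((xi-xbar)(yi-ybar))
n = 5, xbar = 81/5 = 16.2, ybar = 56/5 = 11.2
sum((xi-xbar)(yi-ybar)) = 108.8
Cov = 108.8 / 5 = 21.76

21.7600


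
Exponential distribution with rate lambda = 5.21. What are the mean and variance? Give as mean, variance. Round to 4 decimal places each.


mean = 1/lam, var = 1/lam^2
mean = 1 / 5.21 = 100/521 ≈ 0.191939
lam^2 = 5.21^2 = 27.1441
var = 1 / 27.1441 ≈ 0.036840

0.1919, 0.0368


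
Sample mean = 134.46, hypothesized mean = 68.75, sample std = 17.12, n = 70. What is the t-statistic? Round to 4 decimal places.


t = (xbar - mu0) / (s/sqrt(n))
xbar - mu0 = 134.46 - 68.75 = 65.71
sqrt(70) ≈ 8.36660027
s/sqrt(n) = 17.12 / 8.36660027 ≈ 2.04623138
t = 65.71 / 2.04623138 ≈ 32.112693

32.1127


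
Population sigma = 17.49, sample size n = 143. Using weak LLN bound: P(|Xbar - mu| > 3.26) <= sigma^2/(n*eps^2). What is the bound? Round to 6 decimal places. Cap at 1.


bound = min(1, sigma^2/(n*eps^2))
sigma^2 = 17.49^2 = 305.9001
n*eps^2 = 143 * 3.26^2 = 143 * 10.6276 = 1519.7468
sigma^2/(n*eps^2) = 305.9001 / 1519.7468 ≈ 0.20128360

0.201284


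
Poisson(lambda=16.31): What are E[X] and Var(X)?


E[X] = Var(X) = lambda = 16.31

16.31, 16.31


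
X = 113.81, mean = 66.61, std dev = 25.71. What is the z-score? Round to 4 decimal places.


z = (X - mu) / sigma
X - mu = 113.81 - 66.61 = 47.2
z = 47.2 / 25.71 = 4720/2571 ≈ 1.835862

1.8359


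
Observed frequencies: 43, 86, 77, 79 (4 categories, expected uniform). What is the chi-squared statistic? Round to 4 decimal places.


chi2 = sum((O-E)^2/E), E = total/4
total = 285, E = 285/4 = 71.25
(43 - 71.25)^2 / 71.25 = 798.0625 / 71.25 = 12769/1140 ≈ 11.200877
(86 - 71.25)^2 / 71.25 = 217.5625 / 71.25 = 3481/1140 ≈ 3.053509
(77 - 71.25)^2 / 71.25 = 33.0625 / 71.25 = 529/1140 ≈ 0.464035
(79 - 71.25)^2 / 71.25 = 60.0625 / 71.25 = 961/1140 ≈ 0.842982
chi2 = 887/57 ≈ 15.561404

15.5614


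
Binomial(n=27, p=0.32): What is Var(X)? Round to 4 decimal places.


Var = n*p*(1-p) = 27 * 0.32 * 0.68 = 5.8752

5.8752


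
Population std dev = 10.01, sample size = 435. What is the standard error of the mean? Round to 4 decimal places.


SE = sigma / sqrt(n)
sqrt(435) ≈ 20.856654
SE = 10.01 / 20.856654 ≈ 0.479943

0.4799


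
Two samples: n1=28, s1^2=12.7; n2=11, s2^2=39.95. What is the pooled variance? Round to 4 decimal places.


sp^2 = ((n1-1)*s1^2 + (n2-1)*s2^2)/(n1+n2-2)
(n1-1)*s1^2 = 27 * 12.7 = 342.9
(n2-1)*s2^2 = 10 * 39.95 = 399.5
numerator = 342.9 + 399.5 = 742.4
n1+n2-2 = 37
sp^2 = 742.4 / 37 = 3712/185 ≈ 20.064865

20.0649


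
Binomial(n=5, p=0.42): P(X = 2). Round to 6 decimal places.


P = C(n,k) * p^k * (1-p)^(n-k)
C(5,2) = 10
p^k = 0.42^2 = 0.1764
(1-p)^(n-k) = 0.58^3 = 0.195112
P = 10 * 0.1764 * 0.195112 ≈ 0.344178

0.344178


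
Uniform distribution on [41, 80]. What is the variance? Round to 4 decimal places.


Var = (b-a)^2 / 12
(b-a)^2 = (80 - 41)^2 = 1521
Var = 1521/12 = 126.75

126.7500


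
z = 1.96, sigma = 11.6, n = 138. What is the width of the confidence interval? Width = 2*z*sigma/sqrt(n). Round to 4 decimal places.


width = 2*z*sigma/sqrt(n)
2*z*sigma = 2 * 1.96 * 11.6 = 45.472
sqrt(138) ≈ 11.747340
width = 45.472 / 11.747340 ≈ 3.870834

3.8708


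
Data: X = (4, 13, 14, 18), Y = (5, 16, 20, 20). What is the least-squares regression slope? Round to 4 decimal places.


b = sum((xi-xbar)(yi-ybar)) / sum((xi-xbar)^2)
n = 4, xbar = 49/4 = 12.25, ybar = 61/4 = 15.25
Sxy = sum((xi-xbar)(yi-ybar)) = 120.75
Sxx = sum((xi-xbar)^2) = 104.75
b = Sxy / Sxx = 483/419 ≈ 1.152745

1.1527


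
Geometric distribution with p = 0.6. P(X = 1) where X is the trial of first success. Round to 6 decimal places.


P = (1-p)^(k-1) * p
(1-p)^(k-1) = 0.4^0 = 1
P = 1 * 0.6 = 0.6

0.600000


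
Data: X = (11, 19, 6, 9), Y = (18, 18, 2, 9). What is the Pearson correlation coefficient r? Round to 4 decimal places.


r = sum((xi-xbar)(yi-ybar)) / sqrt(sum((xi-xbar)^2) * sum((yi-ybar)^2))
n = 4, xbar = 45/4 = 11.25, ybar = 47/4 = 11.75
Sxy = sum((xi-xbar)(yi-ybar)) = 104.25
Sxx = sum((xi-xbar)^2) = 92.75
Syy = sum((yi-ybar)^2) = 180.75
sqrt(Sxx*Syy) ≈ 129.478039
r = Sxy / sqrt(Sxx*Syy) = 104.25 / 129.478039 ≈ 0.805156

0.8052


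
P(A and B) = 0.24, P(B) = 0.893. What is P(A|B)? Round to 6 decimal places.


P(A|B) = P(A and B) / P(B) = 0.24 / 0.893 = 240/893 ≈ 0.26875700

0.268757


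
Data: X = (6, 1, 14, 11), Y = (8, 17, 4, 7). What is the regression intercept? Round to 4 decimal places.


a = ybar - b*xbar, where b = sum((xi-xbar)(yi-ybar)) / sum((xi-xbar)^2)
n = 4, xbar = 32/4 = 8, ybar = 36/4 = 9
Sxy = sum((xi-xbar)(yi-ybar)) = -90
Sxx = sum((xi-xbar)^2) = 98
b = Sxy / Sxx = -45/49 ≈ -0.918367
a = 9 - (-0.918367) * 8 = 801/49 ≈ 16.346939

16.3469


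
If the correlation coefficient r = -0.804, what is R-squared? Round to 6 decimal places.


R^2 = r^2 = (-0.804)^2 = 0.646416

0.646416


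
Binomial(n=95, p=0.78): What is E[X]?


E[X] = n*p = 95 * 0.78 = 74.1

74.1


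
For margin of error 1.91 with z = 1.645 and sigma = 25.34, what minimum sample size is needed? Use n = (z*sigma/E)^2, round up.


z*sigma/E = 1.645 * 25.34 / 1.91 ≈ 21.824241
(z*sigma/E)^2 ≈ 476.297488
round up: n = 477

477


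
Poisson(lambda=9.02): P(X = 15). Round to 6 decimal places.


P = e^(-lam) * lam^k / k!
e^(-9.02) ≈ 0.0001209661
lam^k = 9.02^15 ≈ 212861963126694.384713
k! = 15! = 1307674368000
P = 0.0001209661 * 212861963126694.384713 / 1307674368000 ≈ 0.019691

0.019691


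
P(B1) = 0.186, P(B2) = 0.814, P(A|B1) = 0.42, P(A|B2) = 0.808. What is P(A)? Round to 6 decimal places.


P(A) = P(A|B1)*P(B1) + P(A|B2)*P(B2)
P(A|B1)*P(B1) = 0.42 * 0.186 = 0.07812
P(A|B2)*P(B2) = 0.808 * 0.814 = 0.657712
P(A) = 0.07812 + 0.657712 = 0.735832

0.735832


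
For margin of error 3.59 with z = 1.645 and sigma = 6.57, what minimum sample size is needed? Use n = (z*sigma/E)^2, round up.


z*sigma/E = 1.645 * 6.57 / 3.59 ≈ 3.010487
(z*sigma/E)^2 ≈ 9.063035
round up: n = 10

10


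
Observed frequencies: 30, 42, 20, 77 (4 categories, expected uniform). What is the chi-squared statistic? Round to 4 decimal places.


chi2 = sum((O-E)^2/E), E = total/4
total = 169, E = 169/4 = 42.25
(30 - 42.25)^2 / 42.25 = 150.0625 / 42.25 = 2401/676 ≈ 3.551775
(42 - 42.25)^2 / 42.25 = 0.0625 / 42.25 = 1/676 ≈ 0.001479
(20 - 42.25)^2 / 42.25 = 495.0625 / 42.25 = 7921/676 ≈ 11.717456
(77 - 42.25)^2 / 42.25 = 1207.5625 / 42.25 = 19321/676 ≈ 28.581361
chi2 = 7411/169 ≈ 43.852071

43.8521


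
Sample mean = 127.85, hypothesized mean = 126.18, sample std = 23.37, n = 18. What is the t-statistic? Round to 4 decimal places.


t = (xbar - mu0) / (s/sqrt(n))
xbar - mu0 = 127.85 - 126.18 = 1.67
sqrt(18) ≈ 4.24264069
s/sqrt(n) = 23.37 / 4.24264069 ≈ 5.50836183
t = 1.67 / 5.50836183 ≈ 0.303175

0.3032


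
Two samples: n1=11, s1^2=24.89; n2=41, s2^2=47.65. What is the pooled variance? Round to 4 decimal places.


sp^2 = ((n1-1)*s1^2 + (n2-1)*s2^2)/(n1+n2-2)
(n1-1)*s1^2 = 10 * 24.89 = 248.9
(n2-1)*s2^2 = 40 * 47.65 = 1906
numerator = 248.9 + 1906 = 2154.9
n1+n2-2 = 50
sp^2 = 2154.9 / 50 = 43.098

43.0980


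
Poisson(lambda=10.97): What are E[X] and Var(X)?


E[X] = Var(X) = lambda = 10.97

10.97, 10.97


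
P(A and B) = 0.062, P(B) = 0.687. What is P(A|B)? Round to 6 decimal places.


P(A|B) = P(A and B) / P(B) = 0.062 / 0.687 = 62/687 ≈ 0.09024745

0.090247


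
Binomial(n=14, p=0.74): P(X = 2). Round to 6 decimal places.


P = C(n,k) * p^k * (1-p)^(n-k)
C(14,2) = 91
p^k = 0.74^2 = 0.5476
(1-p)^(n-k) = 0.26^12 ≈ 0.00000009542896
P = 91 * 0.5476 * 0.00000009542896 ≈ 0.000005

0.000005


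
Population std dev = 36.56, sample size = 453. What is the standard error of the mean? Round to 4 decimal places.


SE = sigma / sqrt(n)
sqrt(453) ≈ 21.283797
SE = 36.56 / 21.283797 ≈ 1.717739

1.7177


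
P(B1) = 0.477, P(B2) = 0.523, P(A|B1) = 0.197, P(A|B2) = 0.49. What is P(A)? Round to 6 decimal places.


P(A) = P(A|B1)*P(B1) + P(A|B2)*P(B2)
P(A|B1)*P(B1) = 0.197 * 0.477 = 0.093969
P(A|B2)*P(B2) = 0.49 * 0.523 = 0.25627
P(A) = 0.093969 + 0.25627 = 0.350239

0.350239


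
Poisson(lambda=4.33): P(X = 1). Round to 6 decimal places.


P = e^(-lam) * lam^k / k!
e^(-4.33) ≈ 0.01316755
lam^k = 4.33^1 = 4.33
k! = 1! = 1
P = 0.01316755 * 4.33 / 1 ≈ 0.057015

0.057015


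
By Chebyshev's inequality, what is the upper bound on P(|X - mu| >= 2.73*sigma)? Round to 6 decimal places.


P <= 1/k^2
k^2 = 2.73^2 = 7.4529
1/k^2 = 1 / 7.4529 ≈ 0.13417596

0.134176


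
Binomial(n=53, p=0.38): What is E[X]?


E[X] = n*p = 53 * 0.38 = 20.14

20.14


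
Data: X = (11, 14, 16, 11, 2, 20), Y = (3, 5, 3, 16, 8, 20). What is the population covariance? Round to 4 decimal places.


Cov = (1/n)*sum((xi-xbar)(yi-ybar))
n = 6, xbar = 74/6 = 37/3 ≈ 12.333333, ybar = 55/6 ≈ 9.166667
sum((xi-xbar)(yi-ybar)) = 194/3 ≈ 64.666667
Cov = 64.666667 / 6 = 97/9 ≈ 10.777778

10.7778


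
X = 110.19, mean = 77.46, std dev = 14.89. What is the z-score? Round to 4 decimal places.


z = (X - mu) / sigma
X - mu = 110.19 - 77.46 = 32.73
z = 32.73 / 14.89 = 3273/1489 ≈ 2.198120

2.1981


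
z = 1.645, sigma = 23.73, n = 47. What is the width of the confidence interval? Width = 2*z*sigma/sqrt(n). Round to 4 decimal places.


width = 2*z*sigma/sqrt(n)
2*z*sigma = 2 * 1.645 * 23.73 = 78.0717
sqrt(47) ≈ 6.855655
width = 78.0717 / 6.855655 ≈ 11.387928

11.3879


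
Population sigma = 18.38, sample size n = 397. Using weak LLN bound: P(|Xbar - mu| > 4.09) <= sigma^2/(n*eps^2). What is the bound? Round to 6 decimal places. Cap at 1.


bound = min(1, sigma^2/(n*eps^2))
sigma^2 = 18.38^2 = 337.8244
n*eps^2 = 397 * 4.09^2 = 397 * 16.7281 = 6641.0557
sigma^2/(n*eps^2) = 337.8244 / 6641.0557 ≈ 0.05086908

0.050869


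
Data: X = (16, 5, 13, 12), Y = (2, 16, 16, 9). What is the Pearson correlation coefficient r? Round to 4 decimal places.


r = sum((xi-xbar)(yi-ybar)) / sqrt(sum((xi-xbar)^2) * sum((yi-ybar)^2))
n = 4, xbar = 46/4 = 11.5, ybar = 43/4 = 10.75
Sxy = sum((xi-xbar)(yi-ybar)) = -66.5
Sxx = sum((xi-xbar)^2) = 65
Syy = sum((yi-ybar)^2) = 134.75
sqrt(Sxx*Syy) ≈ 93.588194
r = Sxy / sqrt(Sxx*Syy) = -66.5 / 93.588194 ≈ -0.710560

-0.7106


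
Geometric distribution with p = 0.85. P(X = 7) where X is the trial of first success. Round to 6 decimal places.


P = (1-p)^(k-1) * p
(1-p)^(k-1) = 0.15^6 ≈ 0.00001139063
P = 0.00001139063 * 0.85 ≈ 0.000009682031

0.000010


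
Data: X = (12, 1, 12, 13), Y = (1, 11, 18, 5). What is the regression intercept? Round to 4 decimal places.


a = ybar - b*xbar, where b = sum((xi-xbar)(yi-ybar)) / sum((xi-xbar)^2)
n = 4, xbar = 38/4 = 9.5, ybar = 35/4 = 8.75
Sxy = sum((xi-xbar)(yi-ybar)) = -28.5
Sxx = sum((xi-xbar)^2) = 97
b = Sxy / Sxx = -57/194 ≈ -0.293814
a = 8.75 - (-0.293814) * 9.5 = 2239/194 ≈ 11.541237

11.5412


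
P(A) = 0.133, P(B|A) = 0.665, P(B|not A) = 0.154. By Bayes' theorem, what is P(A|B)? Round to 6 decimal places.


P(A|B) = P(B|A)*P(A) / P(B), P(B) = P(B|A)*P(A) + P(B|not A)*P(not A)
P(B|A)*P(A) = 0.665 * 0.133 = 0.088445
P(B|not A)*P(not A) = 0.154 * 0.867 = 0.133518
P(B) = 0.088445 + 0.133518 = 0.221963
P(A|B) = 0.088445 / 0.221963 ≈ 0.39846731

0.398467


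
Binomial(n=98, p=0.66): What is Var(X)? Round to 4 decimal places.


Var = n*p*(1-p) = 98 * 0.66 * 0.34 = 21.9912

21.9912


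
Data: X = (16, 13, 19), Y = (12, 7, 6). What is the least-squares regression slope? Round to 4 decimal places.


b = sum((xi-xbar)(yi-ybar)) / sum((xi-xbar)^2)
n = 3, xbar = 48/3 = 16, ybar = 25/3 ≈ 8.333333
Sxy = sum((xi-xbar)(yi-ybar)) = -3
Sxx = sum((xi-xbar)^2) = 18
b = Sxy / Sxx = -1/6 ≈ -0.166667

-0.1667


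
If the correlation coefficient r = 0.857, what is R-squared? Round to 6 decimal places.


R^2 = r^2 = (0.857)^2 = 0.734449

0.734449


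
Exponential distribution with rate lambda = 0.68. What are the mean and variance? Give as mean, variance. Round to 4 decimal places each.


mean = 1/lam, var = 1/lam^2
mean = 1 / 0.68 = 25/17 ≈ 1.470588
lam^2 = 0.68^2 = 0.4624
var = 1 / 0.4624 = 625/289 ≈ 2.162630

1.4706, 2.1626


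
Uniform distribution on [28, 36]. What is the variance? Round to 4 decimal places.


Var = (b-a)^2 / 12
(b-a)^2 = (36 - 28)^2 = 64
Var = 64/12 ≈ 5.333333

5.3333


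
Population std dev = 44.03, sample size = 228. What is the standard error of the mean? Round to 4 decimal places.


SE = sigma / sqrt(n)
sqrt(228) ≈ 15.099669
SE = 44.03 / 15.099669 ≈ 2.915958

2.9160


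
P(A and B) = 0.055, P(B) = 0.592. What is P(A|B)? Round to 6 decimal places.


P(A|B) = P(A and B) / P(B) = 0.055 / 0.592 = 55/592 ≈ 0.09290541

0.092905


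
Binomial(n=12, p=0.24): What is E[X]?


E[X] = n*p = 12 * 0.24 = 2.88

2.88


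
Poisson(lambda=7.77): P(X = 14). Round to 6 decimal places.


P = e^(-lam) * lam^k / k!
e^(-7.77) ≈ 0.0004222133
lam^k = 7.77^14 ≈ 2923440527118.382740
k! = 14! = 87178291200
P = 0.0004222133 * 2923440527118.382740 / 87178291200 ≈ 0.014159

0.014159


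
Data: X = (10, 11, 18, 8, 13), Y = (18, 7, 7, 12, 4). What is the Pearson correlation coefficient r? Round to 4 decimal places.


r = sum((xi-xbar)(yi-ybar)) / sqrt(sum((xi-xbar)^2) * sum((yi-ybar)^2))
n = 5, xbar = 60/5 = 12, ybar = 48/5 = 9.6
Sxy = sum((xi-xbar)(yi-ybar)) = -45
Sxx = sum((xi-xbar)^2) = 58
Syy = sum((yi-ybar)^2) = 121.2
sqrt(Sxx*Syy) ≈ 83.842710
r = Sxy / sqrt(Sxx*Syy) = -45 / 83.842710 ≈ -0.536719

-0.5367


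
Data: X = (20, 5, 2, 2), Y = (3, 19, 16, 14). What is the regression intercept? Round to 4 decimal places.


a = ybar - b*xbar, where b = sum((xi-xbar)(yi-ybar)) / sum((xi-xbar)^2)
n = 4, xbar = 29/4 = 7.25, ybar = 52/4 = 13
Sxy = sum((xi-xbar)(yi-ybar)) = -162
Sxx = sum((xi-xbar)^2) = 222.75
b = Sxy / Sxx = -8/11 ≈ -0.727273
a = 13 - (-0.727273) * 7.25 = 201/11 ≈ 18.272727

18.2727


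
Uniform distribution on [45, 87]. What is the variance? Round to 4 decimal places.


Var = (b-a)^2 / 12
(b-a)^2 = (87 - 45)^2 = 1764
Var = 1764/12 = 147

147.0000


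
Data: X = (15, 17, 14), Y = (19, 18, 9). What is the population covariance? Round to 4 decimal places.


Cov = (1/n)*sum((xi-xbar)(yi-ybar))
n = 3, xbar = 46/3 ≈ 15.333333, ybar = 46/3 ≈ 15.333333
sum((xi-xbar)(yi-ybar)) = 35/3 ≈ 11.666667
Cov = 11.666667 / 3 = 35/9 ≈ 3.888889

3.8889


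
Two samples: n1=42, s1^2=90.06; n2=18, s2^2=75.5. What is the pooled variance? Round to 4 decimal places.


sp^2 = ((n1-1)*s1^2 + (n2-1)*s2^2)/(n1+n2-2)
(n1-1)*s1^2 = 41 * 90.06 = 3692.46
(n2-1)*s2^2 = 17 * 75.5 = 1283.5
numerator = 3692.46 + 1283.5 = 4975.96
n1+n2-2 = 58
sp^2 = 4975.96 / 58 = 124399/1450 ≈ 85.792414

85.7924


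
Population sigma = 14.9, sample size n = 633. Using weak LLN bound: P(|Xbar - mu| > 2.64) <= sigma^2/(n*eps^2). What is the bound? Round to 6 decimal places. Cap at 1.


bound = min(1, sigma^2/(n*eps^2))
sigma^2 = 14.9^2 = 222.01
n*eps^2 = 633 * 2.64^2 = 633 * 6.9696 = 4411.7568
sigma^2/(n*eps^2) = 222.01 / 4411.7568 ≈ 0.05032236

0.050322


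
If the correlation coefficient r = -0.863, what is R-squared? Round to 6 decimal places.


R^2 = r^2 = (-0.863)^2 = 0.744769

0.744769


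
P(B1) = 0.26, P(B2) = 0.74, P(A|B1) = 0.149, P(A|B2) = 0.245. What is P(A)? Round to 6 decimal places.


P(A) = P(A|B1)*P(B1) + P(A|B2)*P(B2)
P(A|B1)*P(B1) = 0.149 * 0.26 = 0.03874
P(A|B2)*P(B2) = 0.245 * 0.74 = 0.1813
P(A) = 0.03874 + 0.1813 = 0.22004

0.220040


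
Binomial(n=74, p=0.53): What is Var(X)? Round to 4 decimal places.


Var = n*p*(1-p) = 74 * 0.53 * 0.47 = 18.4334

18.4334


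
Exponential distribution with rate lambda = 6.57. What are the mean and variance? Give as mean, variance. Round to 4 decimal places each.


mean = 1/lam, var = 1/lam^2
mean = 1 / 6.57 = 100/657 ≈ 0.152207
lam^2 = 6.57^2 = 43.1649
var = 1 / 43.1649 ≈ 0.023167

0.1522, 0.0232


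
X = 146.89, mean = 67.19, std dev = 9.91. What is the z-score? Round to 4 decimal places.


z = (X - mu) / sigma
X - mu = 146.89 - 67.19 = 79.7
z = 79.7 / 9.91 = 7970/991 ≈ 8.042381

8.0424


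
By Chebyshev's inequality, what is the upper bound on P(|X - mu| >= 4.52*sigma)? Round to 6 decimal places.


P <= 1/k^2
k^2 = 4.52^2 = 20.4304
1/k^2 = 1 / 20.4304 ≈ 0.04894667

0.048947


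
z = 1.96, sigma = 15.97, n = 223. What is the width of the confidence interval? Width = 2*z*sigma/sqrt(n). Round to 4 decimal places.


width = 2*z*sigma/sqrt(n)
2*z*sigma = 2 * 1.96 * 15.97 = 62.6024
sqrt(223) ≈ 14.933185
width = 62.6024 / 14.933185 ≈ 4.192167

4.1922


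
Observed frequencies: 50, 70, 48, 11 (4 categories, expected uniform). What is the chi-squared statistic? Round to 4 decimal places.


chi2 = sum((O-E)^2/E), E = total/4
total = 179, E = 179/4 = 44.75
(50 - 44.75)^2 / 44.75 = 27.5625 / 44.75 = 441/716 ≈ 0.615922
(70 - 44.75)^2 / 44.75 = 637.5625 / 44.75 = 10201/716 ≈ 14.247207
(48 - 44.75)^2 / 44.75 = 10.5625 / 44.75 = 169/716 ≈ 0.236034
(11 - 44.75)^2 / 44.75 = 1139.0625 / 44.75 = 18225/716 ≈ 25.453911
chi2 = 7259/179 ≈ 40.553073

40.5531


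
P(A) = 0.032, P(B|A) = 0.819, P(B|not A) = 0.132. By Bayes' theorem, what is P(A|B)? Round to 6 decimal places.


P(A|B) = P(B|A)*P(A) / P(B), P(B) = P(B|A)*P(A) + P(B|not A)*P(not A)
P(B|A)*P(A) = 0.819 * 0.032 = 0.026208
P(B|not A)*P(not A) = 0.132 * 0.968 = 0.127776
P(B) = 0.026208 + 0.127776 = 0.153984
P(A|B) = 0.026208 / 0.153984 = 273/1604 ≈ 0.17019950

0.170200


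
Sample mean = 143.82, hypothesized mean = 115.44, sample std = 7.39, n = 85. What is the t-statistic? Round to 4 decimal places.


t = (xbar - mu0) / (s/sqrt(n))
xbar - mu0 = 143.82 - 115.44 = 28.38
sqrt(85) ≈ 9.21954446
s/sqrt(n) = 7.39 / 9.21954446 ≈ 0.80155804
t = 28.38 / 0.80155804 ≈ 35.406045

35.4060


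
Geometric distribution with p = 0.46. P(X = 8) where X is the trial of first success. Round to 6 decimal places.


P = (1-p)^(k-1) * p
(1-p)^(k-1) = 0.54^7 ≈ 0.01338925
P = 0.01338925 * 0.46 ≈ 0.006159056

0.006159


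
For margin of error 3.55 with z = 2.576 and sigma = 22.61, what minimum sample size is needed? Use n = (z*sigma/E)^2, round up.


z*sigma/E = 2.576 * 22.61 / 3.55 ≈ 16.406580
(z*sigma/E)^2 ≈ 269.175877
round up: n = 270

270


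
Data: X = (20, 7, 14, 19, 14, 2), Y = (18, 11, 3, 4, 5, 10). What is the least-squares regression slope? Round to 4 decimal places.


b = sum((xi-xbar)(yi-ybar)) / sum((xi-xbar)^2)
n = 6, xbar = 76/6 = 38/3 ≈ 12.666667, ybar = 51/6 = 8.5
Sxy = sum((xi-xbar)(yi-ybar)) = -1
Sxx = sum((xi-xbar)^2) = 730/3 ≈ 243.333333
b = Sxy / Sxx = -3/730 ≈ -0.004110

-0.0041


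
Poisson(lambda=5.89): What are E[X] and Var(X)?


E[X] = Var(X) = lambda = 5.89

5.89, 5.89


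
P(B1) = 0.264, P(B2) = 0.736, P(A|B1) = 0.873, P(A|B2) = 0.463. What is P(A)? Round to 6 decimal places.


P(A) = P(A|B1)*P(B1) + P(A|B2)*P(B2)
P(A|B1)*P(B1) = 0.873 * 0.264 = 0.230472
P(A|B2)*P(B2) = 0.463 * 0.736 = 0.340768
P(A) = 0.230472 + 0.340768 = 0.57124

0.571240


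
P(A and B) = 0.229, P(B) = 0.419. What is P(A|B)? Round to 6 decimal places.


P(A|B) = P(A and B) / P(B) = 0.229 / 0.419 = 229/419 ≈ 0.54653938

0.546539


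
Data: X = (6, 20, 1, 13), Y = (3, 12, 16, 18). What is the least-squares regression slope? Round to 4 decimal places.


b = sum((xi-xbar)(yi-ybar)) / sum((xi-xbar)^2)
n = 4, xbar = 40/4 = 10, ybar = 49/4 = 12.25
Sxy = sum((xi-xbar)(yi-ybar)) = 18
Sxx = sum((xi-xbar)^2) = 206
b = Sxy / Sxx = 9/103 ≈ 0.087379

0.0874


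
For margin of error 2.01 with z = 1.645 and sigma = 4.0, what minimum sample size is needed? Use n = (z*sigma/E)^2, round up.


z*sigma/E = 1.645 * 4.0 / 2.01 = 658/201 ≈ 3.273632
(z*sigma/E)^2 ≈ 10.716665
round up: n = 11

11


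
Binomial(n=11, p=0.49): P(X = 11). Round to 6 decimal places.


P = C(n,k) * p^k * (1-p)^(n-k)
C(11,11) = 1
p^k = 0.49^11 ≈ 0.0003909821
(1-p)^(n-k) = 0.51^0 = 1
P = 1 * 0.0003909821 * 1 ≈ 0.000391

0.000391


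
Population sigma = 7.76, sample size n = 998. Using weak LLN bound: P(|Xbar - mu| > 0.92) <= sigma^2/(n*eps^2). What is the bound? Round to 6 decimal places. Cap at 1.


bound = min(1, sigma^2/(n*eps^2))
sigma^2 = 7.76^2 = 60.2176
n*eps^2 = 998 * 0.92^2 = 998 * 0.8464 = 844.7072
sigma^2/(n*eps^2) = 60.2176 / 844.7072 ≈ 0.07128813

0.071288


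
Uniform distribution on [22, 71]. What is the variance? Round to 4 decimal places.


Var = (b-a)^2 / 12
(b-a)^2 = (71 - 22)^2 = 2401
Var = 2401/12 ≈ 200.083333

200.0833


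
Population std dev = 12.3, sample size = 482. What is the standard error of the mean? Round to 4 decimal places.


SE = sigma / sqrt(n)
sqrt(482) ≈ 21.954498
SE = 12.3 / 21.954498 ≈ 0.560250

0.5602


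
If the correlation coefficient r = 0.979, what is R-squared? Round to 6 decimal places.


R^2 = r^2 = (0.979)^2 = 0.958441

0.958441


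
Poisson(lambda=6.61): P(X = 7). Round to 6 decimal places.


P = e^(-lam) * lam^k / k!
e^(-6.61) ≈ 0.001346832
lam^k = 6.61^7 ≈ 551328.212103
k! = 7! = 5040
P = 0.001346832 * 551328.212103 / 5040 ≈ 0.147331

0.147331


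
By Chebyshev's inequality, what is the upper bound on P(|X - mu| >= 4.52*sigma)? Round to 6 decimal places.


P <= 1/k^2
k^2 = 4.52^2 = 20.4304
1/k^2 = 1 / 20.4304 ≈ 0.04894667

0.048947


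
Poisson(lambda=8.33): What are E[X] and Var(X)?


E[X] = Var(X) = lambda = 8.33

8.33, 8.33


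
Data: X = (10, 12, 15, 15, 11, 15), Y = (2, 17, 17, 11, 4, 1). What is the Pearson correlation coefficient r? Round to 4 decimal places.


r = sum((xi-xbar)(yi-ybar)) / sqrt(sum((xi-xbar)^2) * sum((yi-ybar)^2))
n = 6, xbar = 78/6 = 13, ybar = 52/6 = 26/3 ≈ 8.666667
Sxy = sum((xi-xbar)(yi-ybar)) = 27
Sxx = sum((xi-xbar)^2) = 26
Syy = sum((yi-ybar)^2) = 808/3 ≈ 269.333333
sqrt(Sxx*Syy) ≈ 83.681938
r = Sxy / sqrt(Sxx*Syy) = 27 / 83.681938 ≈ 0.322650

0.3227
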